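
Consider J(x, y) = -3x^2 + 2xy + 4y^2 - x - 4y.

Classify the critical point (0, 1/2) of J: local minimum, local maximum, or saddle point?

saddle point

The Hessian of J is constant: H = [[-6, 2], [2, 8]].
det(H) = (-6)·8 − 2² = -52.
Since det(H) < 0, H is indefinite and the critical point is a saddle point.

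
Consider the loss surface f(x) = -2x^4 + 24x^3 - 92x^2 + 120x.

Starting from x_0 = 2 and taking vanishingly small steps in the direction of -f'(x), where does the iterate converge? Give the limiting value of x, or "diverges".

f'(x) = -8(x - 5)(x - 3)(x - 1), so f'(2) = -24.
Gradient descent moves in the -f' direction, i.e. x is increasing.
The nearest critical point in that direction is x = 3, where f'' = 32 > 0 (a local minimum). The iterate converges there.

3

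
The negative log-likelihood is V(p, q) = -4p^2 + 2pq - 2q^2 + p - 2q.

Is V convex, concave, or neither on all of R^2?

concave

V is quadratic, so its Hessian is the constant matrix H = [[-8, 2], [2, -4]].
det(H) = 28, tr(H) = -12.
det(H) > 0 and tr(H) < 0, so H is negative definite everywhere: concave.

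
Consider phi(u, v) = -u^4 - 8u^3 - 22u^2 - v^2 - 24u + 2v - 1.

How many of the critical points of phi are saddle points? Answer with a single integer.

1

phi separates as a function of u plus a function of v, so ∇phi=0 decouples.
∂phi/∂u = -4(u + 1)(u + 2)(u + 3) = 0 at u ∈ {-3, -2, -1}; ∂phi/∂v = -2(v - 1) = 0 at v ∈ {1}.
The Hessian is diagonal: diag(phi_uu, phi_vv). Second derivatives: phi_uu(-3)=-8, phi_uu(-2)=4, phi_uu(-1)=-8; phi_vv(1)=-2.
Saddle points occur where the two diagonal entries have opposite signs: (-2, 1). Count: 1.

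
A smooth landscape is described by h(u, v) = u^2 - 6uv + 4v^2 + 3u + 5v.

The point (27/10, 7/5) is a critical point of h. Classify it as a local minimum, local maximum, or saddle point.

The Hessian of h is constant: H = [[2, -6], [-6, 8]].
det(H) = 2·8 − (-6)² = -20.
Since det(H) < 0, H is indefinite and the critical point is a saddle point.

saddle point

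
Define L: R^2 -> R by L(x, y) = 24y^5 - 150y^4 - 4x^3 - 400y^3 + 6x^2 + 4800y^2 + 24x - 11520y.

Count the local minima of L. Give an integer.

2

L separates as a function of x plus a function of y, so ∇L=0 decouples.
∂L/∂x = -12(x - 2)(x + 1) = 0 at x ∈ {-1, 2}; ∂L/∂y = 120(y - 4)(y - 3)(y - 2)(y + 4) = 0 at y ∈ {-4, 2, 3, 4}.
The Hessian is diagonal: diag(L_xx, L_yy). Second derivatives: L_xx(-1)=36, L_xx(2)=-36; L_yy(-4)=-40320, L_yy(2)=1440, L_yy(3)=-840, L_yy(4)=1920.
Local minima occur where both diagonal entries positive: (-1, 2), (-1, 4). Count: 2.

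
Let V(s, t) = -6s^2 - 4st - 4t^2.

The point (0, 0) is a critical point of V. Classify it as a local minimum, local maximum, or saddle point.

The Hessian of V is constant: H = [[-12, -4], [-4, -8]].
det(H) = (-12)·(-8) − (-4)² = 80.
det(H) > 0 and tr(H) = -20 < 0, so H is negative definite and the point is a local maximum.

local maximum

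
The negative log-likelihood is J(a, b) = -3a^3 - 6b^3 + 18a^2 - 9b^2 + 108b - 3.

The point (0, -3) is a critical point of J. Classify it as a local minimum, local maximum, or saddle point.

The mixed partial ∂²J/∂a∂b is 0, so the Hessian at any point is diag(J_aa, J_bb) = diag(18(-a + 2), -18(2b + 1)).
At (0, -3): H = diag(36, 90).
Both eigenvalues are positive, so H is positive definite: a local minimum.

local minimum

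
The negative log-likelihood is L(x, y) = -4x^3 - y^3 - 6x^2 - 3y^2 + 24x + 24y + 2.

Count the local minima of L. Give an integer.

L separates as a function of x plus a function of y, so ∇L=0 decouples.
∂L/∂x = -12(x - 1)(x + 2) = 0 at x ∈ {-2, 1}; ∂L/∂y = -3(y - 2)(y + 4) = 0 at y ∈ {-4, 2}.
The Hessian is diagonal: diag(L_xx, L_yy). Second derivatives: L_xx(-2)=36, L_xx(1)=-36; L_yy(-4)=18, L_yy(2)=-18.
Local minima occur where both diagonal entries positive: (-2, -4). Count: 1.

1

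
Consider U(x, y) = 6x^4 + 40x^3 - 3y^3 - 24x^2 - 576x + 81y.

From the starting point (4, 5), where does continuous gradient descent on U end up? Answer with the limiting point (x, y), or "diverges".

U is separable, so gradient descent decouples: x follows -∂U/∂x, y follows -∂U/∂y.
∂U/∂x = 24(x - 2)(x + 3)(x + 4); at x=4 this is 2688, so x decreases.
∂U/∂y = -9(y - 3)(y + 3); at y=5 this is -144, so y increases.
The y-coordinate has no critical point in that direction and runs off to infinity.

diverges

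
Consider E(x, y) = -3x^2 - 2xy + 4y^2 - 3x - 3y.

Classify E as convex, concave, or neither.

E is quadratic, so its Hessian is the constant matrix H = [[-6, -2], [-2, 8]].
det(H) = -52, tr(H) = 2.
det(H) < 0, so H is indefinite: neither convex nor concave.

neither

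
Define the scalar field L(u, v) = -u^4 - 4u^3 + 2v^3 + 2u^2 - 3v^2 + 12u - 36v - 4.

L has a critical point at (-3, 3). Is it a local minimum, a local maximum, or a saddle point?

The mixed partial ∂²L/∂u∂v is 0, so the Hessian at any point is diag(L_uu, L_vv) = diag(4(-3u^2 - 6u + 1), 6(2v - 1)).
At (-3, 3): H = diag(-32, 30).
The eigenvalues have opposite signs, so H is indefinite: a saddle point.

saddle point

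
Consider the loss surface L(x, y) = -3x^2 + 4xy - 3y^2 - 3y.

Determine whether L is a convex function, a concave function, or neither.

concave

L is quadratic, so its Hessian is the constant matrix H = [[-6, 4], [4, -6]].
det(H) = 20, tr(H) = -12.
det(H) > 0 and tr(H) < 0, so H is negative definite everywhere: concave.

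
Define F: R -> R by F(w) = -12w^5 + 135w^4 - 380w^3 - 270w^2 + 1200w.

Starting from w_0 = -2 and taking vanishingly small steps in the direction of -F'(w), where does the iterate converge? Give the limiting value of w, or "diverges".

F'(w) = -60(w - 5)(w - 4)(w - 1)(w + 1), so F'(-2) = -7560.
Gradient descent moves in the -F' direction, i.e. w is increasing.
The nearest critical point in that direction is w = -1, where F'' = 3600 > 0 (a local minimum). The iterate converges there.

-1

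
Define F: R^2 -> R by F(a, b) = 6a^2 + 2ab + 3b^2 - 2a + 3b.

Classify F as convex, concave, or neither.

convex

F is quadratic, so its Hessian is the constant matrix H = [[12, 2], [2, 6]].
det(H) = 68, tr(H) = 18.
det(H) > 0 and tr(H) > 0, so H is positive definite everywhere: convex.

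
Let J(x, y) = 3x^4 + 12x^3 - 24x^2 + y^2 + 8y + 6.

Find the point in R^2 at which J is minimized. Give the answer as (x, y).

(-4, -4)

J(x,y) separates as P(x) + Q(y) + 6, so its minimum is min P + min Q + 6.
P'(x) = 12x(x - 1)(x + 4) vanishes at x ∈ {-4, 0, 1}; Q'(y) = 2y + 8 vanishes at y ∈ {-4}.
Local minima of P (where P''>0): P(-4)=-384, P(1)=-9. Local minima of Q: Q(-4)=-16.
So the global minimum of J is P(-4) + Q(-4) + 6 = -384 − 16 + 6 = -394, attained at (-4, -4).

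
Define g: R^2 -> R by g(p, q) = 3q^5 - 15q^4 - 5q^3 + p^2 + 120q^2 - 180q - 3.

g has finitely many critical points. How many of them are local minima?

2

g separates as a function of p plus a function of q, so ∇g=0 decouples.
∂g/∂p = 2p = 0 at p ∈ {0}; ∂g/∂q = 15(q - 3)(q - 2)(q - 1)(q + 2) = 0 at q ∈ {-2, 1, 2, 3}.
The Hessian is diagonal: diag(g_pp, g_qq). Second derivatives: g_pp(0)=2; g_qq(-2)=-900, g_qq(1)=90, g_qq(2)=-60, g_qq(3)=150.
Local minima occur where both diagonal entries positive: (0, 1), (0, 3). Count: 2.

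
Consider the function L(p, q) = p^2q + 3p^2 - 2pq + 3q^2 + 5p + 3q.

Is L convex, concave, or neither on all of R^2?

The term p^2q is cubic, so the Hessian is not constant.
∂²L/∂p² = 2q + 6, which takes both signs as q varies (negative for sufficiently negative q). A diagonal entry of the Hessian changing sign means the Hessian is neither positive- nor negative-semidefinite on all of R^2.

neither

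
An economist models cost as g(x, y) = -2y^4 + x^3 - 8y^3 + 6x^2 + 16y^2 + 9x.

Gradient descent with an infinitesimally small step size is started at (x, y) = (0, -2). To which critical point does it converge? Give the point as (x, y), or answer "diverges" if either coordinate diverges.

g is separable, so gradient descent decouples: x follows -∂g/∂x, y follows -∂g/∂y.
∂g/∂x = 3(x + 1)(x + 3); at x=0 this is 9, so x decreases.
∂g/∂y = -8y(y - 1)(y + 4); at y=-2 this is -96, so y increases.
x converges to its nearest critical value -1 (a local min of the x-part); y converges to 0. The iterate converges to (-1, 0).

(-1, 0)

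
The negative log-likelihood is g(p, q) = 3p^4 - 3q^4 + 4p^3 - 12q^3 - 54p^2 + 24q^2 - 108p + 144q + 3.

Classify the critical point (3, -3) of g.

The mixed partial ∂²g/∂p∂q is 0, so the Hessian at any point is diag(g_pp, g_qq) = diag(12(3p^2 + 2p - 9), 12(-3q^2 - 6q + 4)).
At (3, -3): H = diag(288, -60).
The eigenvalues have opposite signs, so H is indefinite: a saddle point.

saddle point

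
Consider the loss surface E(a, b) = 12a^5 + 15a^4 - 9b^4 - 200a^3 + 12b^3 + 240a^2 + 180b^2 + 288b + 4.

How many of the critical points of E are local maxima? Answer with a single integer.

E separates as a function of a plus a function of b, so ∇E=0 decouples.
∂E/∂a = 60a(a - 2)(a - 1)(a + 4) = 0 at a ∈ {-4, 0, 1, 2}; ∂E/∂b = -36(b - 4)(b + 1)(b + 2) = 0 at b ∈ {-2, -1, 4}.
The Hessian is diagonal: diag(E_aa, E_bb). Second derivatives: E_aa(-4)=-7200, E_aa(0)=480, E_aa(1)=-300, E_aa(2)=720; E_bb(-2)=-216, E_bb(-1)=180, E_bb(4)=-1080.
Local maxima occur where both diagonal entries negative: (-4, -2), (-4, 4), (1, -2), (1, 4). Count: 4.

4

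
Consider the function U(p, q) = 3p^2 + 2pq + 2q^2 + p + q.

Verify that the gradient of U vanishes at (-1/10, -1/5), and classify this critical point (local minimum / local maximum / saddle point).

∇U = (6p + 2q + 1, 2p + 4q + 1); substituting (-1/10, -1/5) gives ∇U = (0, 0), so (-1/10, -1/5) is indeed a critical point.
The Hessian of U is constant: H = [[6, 2], [2, 4]].
det(H) = 6·4 − 2² = 20.
det(H) > 0 and tr(H) = 10 > 0, so H is positive definite and the point is a local minimum.

local minimum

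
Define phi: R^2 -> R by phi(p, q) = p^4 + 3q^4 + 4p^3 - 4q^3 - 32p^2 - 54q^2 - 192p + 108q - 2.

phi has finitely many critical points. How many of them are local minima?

phi separates as a function of p plus a function of q, so ∇phi=0 decouples.
∂phi/∂p = 4(p - 4)(p + 3)(p + 4) = 0 at p ∈ {-4, -3, 4}; ∂phi/∂q = 12(q - 3)(q - 1)(q + 3) = 0 at q ∈ {-3, 1, 3}.
The Hessian is diagonal: diag(phi_pp, phi_qq). Second derivatives: phi_pp(-4)=32, phi_pp(-3)=-28, phi_pp(4)=224; phi_qq(-3)=288, phi_qq(1)=-96, phi_qq(3)=144.
Local minima occur where both diagonal entries positive: (-4, -3), (-4, 3), (4, -3), (4, 3). Count: 4.

4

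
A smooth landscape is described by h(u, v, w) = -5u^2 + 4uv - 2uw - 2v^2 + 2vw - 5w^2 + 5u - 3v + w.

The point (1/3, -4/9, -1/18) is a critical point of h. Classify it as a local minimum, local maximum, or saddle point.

local maximum

The Hessian is constant: H = [[-10, 4, -2], [4, -4, 2], [-2, 2, -10]].
Leading principal minors: Δ₁ = -10, Δ₂ = 24, Δ₃ = -216.
The minors alternate sign starting negative (−, +, −), so H is negative definite: a local maximum.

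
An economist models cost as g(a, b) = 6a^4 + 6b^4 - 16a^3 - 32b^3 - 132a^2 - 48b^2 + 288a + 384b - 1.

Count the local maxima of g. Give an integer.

1

g separates as a function of a plus a function of b, so ∇g=0 decouples.
∂g/∂a = 24(a - 4)(a - 1)(a + 3) = 0 at a ∈ {-3, 1, 4}; ∂g/∂b = 24(b - 4)(b - 2)(b + 2) = 0 at b ∈ {-2, 2, 4}.
The Hessian is diagonal: diag(g_aa, g_bb). Second derivatives: g_aa(-3)=672, g_aa(1)=-288, g_aa(4)=504; g_bb(-2)=576, g_bb(2)=-192, g_bb(4)=288.
Local maxima occur where both diagonal entries negative: (1, 2). Count: 1.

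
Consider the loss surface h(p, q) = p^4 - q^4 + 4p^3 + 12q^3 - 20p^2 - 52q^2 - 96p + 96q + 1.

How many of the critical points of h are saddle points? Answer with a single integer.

5

h separates as a function of p plus a function of q, so ∇h=0 decouples.
∂h/∂p = 4(p - 3)(p + 2)(p + 4) = 0 at p ∈ {-4, -2, 3}; ∂h/∂q = -4(q - 4)(q - 3)(q - 2) = 0 at q ∈ {2, 3, 4}.
The Hessian is diagonal: diag(h_pp, h_qq). Second derivatives: h_pp(-4)=56, h_pp(-2)=-40, h_pp(3)=140; h_qq(2)=-8, h_qq(3)=4, h_qq(4)=-8.
Saddle points occur where the two diagonal entries have opposite signs: (-4, 2), (-4, 4), (-2, 3), (3, 2), (3, 4). Count: 5.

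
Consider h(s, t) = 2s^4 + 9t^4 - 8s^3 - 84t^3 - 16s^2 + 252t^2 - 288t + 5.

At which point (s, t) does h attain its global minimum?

(4, 4)

h(s,t) separates as P(s) + Q(t) + 5, so its minimum is min P + min Q + 5.
P'(s) = 8s(s - 4)(s + 1) vanishes at s ∈ {-1, 0, 4}; Q'(t) = 36(t - 4)(t - 2)(t - 1) vanishes at t ∈ {1, 2, 4}.
Local minima of P (where P''>0): P(-1)=-6, P(4)=-256. Local minima of Q: Q(1)=-111, Q(4)=-192.
So the global minimum of h is P(4) + Q(4) + 5 = -256 − 192 + 5 = -443, attained at (4, 4).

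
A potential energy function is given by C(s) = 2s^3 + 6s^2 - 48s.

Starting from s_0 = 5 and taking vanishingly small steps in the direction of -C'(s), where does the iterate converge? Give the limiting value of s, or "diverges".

2

C'(s) = 6(s - 2)(s + 4), so C'(5) = 162.
Gradient descent moves in the -C' direction, i.e. s is decreasing.
The nearest critical point in that direction is s = 2, where C'' = 36 > 0 (a local minimum). The iterate converges there.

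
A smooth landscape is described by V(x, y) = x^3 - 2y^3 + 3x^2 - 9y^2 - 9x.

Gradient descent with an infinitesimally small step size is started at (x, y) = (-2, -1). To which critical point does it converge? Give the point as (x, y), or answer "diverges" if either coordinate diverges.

V is separable, so gradient descent decouples: x follows -∂V/∂x, y follows -∂V/∂y.
∂V/∂x = 3(x - 1)(x + 3); at x=-2 this is -9, so x increases.
∂V/∂y = -6y(y + 3); at y=-1 this is 12, so y decreases.
x converges to its nearest critical value 1 (a local min of the x-part); y converges to -3. The iterate converges to (1, -3).

(1, -3)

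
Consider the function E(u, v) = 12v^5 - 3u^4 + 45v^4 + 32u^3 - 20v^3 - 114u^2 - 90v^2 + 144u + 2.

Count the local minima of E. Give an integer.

E separates as a function of u plus a function of v, so ∇E=0 decouples.
∂E/∂u = -12(u - 4)(u - 3)(u - 1) = 0 at u ∈ {1, 3, 4}; ∂E/∂v = 60v(v - 1)(v + 1)(v + 3) = 0 at v ∈ {-3, -1, 0, 1}.
The Hessian is diagonal: diag(E_uu, E_vv). Second derivatives: E_uu(1)=-72, E_uu(3)=24, E_uu(4)=-36; E_vv(-3)=-1440, E_vv(-1)=240, E_vv(0)=-180, E_vv(1)=480.
Local minima occur where both diagonal entries positive: (3, -1), (3, 1). Count: 2.

2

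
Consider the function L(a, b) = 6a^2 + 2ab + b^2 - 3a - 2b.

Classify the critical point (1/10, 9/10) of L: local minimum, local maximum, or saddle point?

The Hessian of L is constant: H = [[12, 2], [2, 2]].
det(H) = 12·2 − 2² = 20.
det(H) > 0 and tr(H) = 14 > 0, so H is positive definite and the point is a local minimum.

local minimum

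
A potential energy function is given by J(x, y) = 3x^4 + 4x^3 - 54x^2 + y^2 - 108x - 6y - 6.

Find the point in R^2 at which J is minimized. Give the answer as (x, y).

J(x,y) separates as P(x) + Q(y) − 6, so its minimum is min P + min Q − 6.
P'(x) = 12(x - 3)(x + 1)(x + 3) vanishes at x ∈ {-3, -1, 3}; Q'(y) = 2y - 6 vanishes at y ∈ {3}.
Local minima of P (where P''>0): P(-3)=-27, P(3)=-459. Local minima of Q: Q(3)=-9.
So the global minimum of J is P(3) + Q(3) − 6 = -459 − 9 − 6 = -474, attained at (3, 3).

(3, 3)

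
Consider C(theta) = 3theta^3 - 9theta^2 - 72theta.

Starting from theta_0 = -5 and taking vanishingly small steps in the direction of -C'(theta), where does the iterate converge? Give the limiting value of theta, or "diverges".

C'(theta) = 9(theta - 4)(theta + 2), so C'(-5) = 243.
Gradient descent moves in the -C' direction, i.e. theta is decreasing.
There is no critical point below theta=-5, and C' keeps the same sign, so the iterate runs off to −∞.

diverges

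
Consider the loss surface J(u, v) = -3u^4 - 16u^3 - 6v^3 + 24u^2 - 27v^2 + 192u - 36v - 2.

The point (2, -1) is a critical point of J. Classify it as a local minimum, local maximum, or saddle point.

local maximum

The mixed partial ∂²J/∂u∂v is 0, so the Hessian at any point is diag(J_uu, J_vv) = diag(12(-3u^2 - 8u + 4), -18(2v + 3)).
At (2, -1): H = diag(-288, -18).
Both eigenvalues are negative, so H is negative definite: a local maximum.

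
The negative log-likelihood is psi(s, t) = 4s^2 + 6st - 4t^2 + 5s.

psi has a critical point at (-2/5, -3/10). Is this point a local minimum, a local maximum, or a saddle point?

The Hessian of psi is constant: H = [[8, 6], [6, -8]].
det(H) = 8·(-8) − 6² = -100.
Since det(H) < 0, H is indefinite and the critical point is a saddle point.

saddle point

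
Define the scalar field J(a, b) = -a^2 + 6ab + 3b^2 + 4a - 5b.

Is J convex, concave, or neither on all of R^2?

J is quadratic, so its Hessian is the constant matrix H = [[-2, 6], [6, 6]].
det(H) = -48, tr(H) = 4.
det(H) < 0, so H is indefinite: neither convex nor concave.

neither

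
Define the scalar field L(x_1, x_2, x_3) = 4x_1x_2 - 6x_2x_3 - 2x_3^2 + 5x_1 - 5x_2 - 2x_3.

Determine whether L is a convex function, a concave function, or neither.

L is quadratic, so its Hessian is the constant matrix H = [[0, 4, 0], [4, 0, -6], [0, -6, -4]].
Leading principal minors: 0, -16, 64.
Neither pattern holds ⇒ H is indefinite ⇒ neither convex nor concave.

neither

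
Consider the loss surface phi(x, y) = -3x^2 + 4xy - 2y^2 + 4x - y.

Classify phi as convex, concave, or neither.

phi is quadratic, so its Hessian is the constant matrix H = [[-6, 4], [4, -4]].
det(H) = 8, tr(H) = -10.
det(H) > 0 and tr(H) < 0, so H is negative definite everywhere: concave.

concave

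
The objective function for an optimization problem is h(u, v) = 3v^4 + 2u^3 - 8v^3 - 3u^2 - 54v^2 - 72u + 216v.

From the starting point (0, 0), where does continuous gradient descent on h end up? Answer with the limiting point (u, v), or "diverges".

h is separable, so gradient descent decouples: u follows -∂h/∂u, v follows -∂h/∂v.
∂h/∂u = 6(u - 4)(u + 3); at u=0 this is -72, so u increases.
∂h/∂v = 12(v - 3)(v - 2)(v + 3); at v=0 this is 216, so v decreases.
u converges to its nearest critical value 4 (a local min of the u-part); v converges to -3. The iterate converges to (4, -3).

(4, -3)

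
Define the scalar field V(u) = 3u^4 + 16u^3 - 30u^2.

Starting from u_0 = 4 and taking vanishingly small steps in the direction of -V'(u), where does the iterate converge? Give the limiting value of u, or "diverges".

V'(u) = 12u(u - 1)(u + 5), so V'(4) = 1296.
Gradient descent moves in the -V' direction, i.e. u is decreasing.
The nearest critical point in that direction is u = 1, where V'' = 72 > 0 (a local minimum). The iterate converges there.

1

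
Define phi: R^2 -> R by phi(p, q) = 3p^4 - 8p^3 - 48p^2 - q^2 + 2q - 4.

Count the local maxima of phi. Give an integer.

1

phi separates as a function of p plus a function of q, so ∇phi=0 decouples.
∂phi/∂p = 12p(p - 4)(p + 2) = 0 at p ∈ {-2, 0, 4}; ∂phi/∂q = -2(q - 1) = 0 at q ∈ {1}.
The Hessian is diagonal: diag(phi_pp, phi_qq). Second derivatives: phi_pp(-2)=144, phi_pp(0)=-96, phi_pp(4)=288; phi_qq(1)=-2.
Local maxima occur where both diagonal entries negative: (0, 1). Count: 1.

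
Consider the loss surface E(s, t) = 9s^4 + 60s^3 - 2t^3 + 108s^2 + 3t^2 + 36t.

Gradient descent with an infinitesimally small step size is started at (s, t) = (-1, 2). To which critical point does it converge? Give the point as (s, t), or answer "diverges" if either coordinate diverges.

E is separable, so gradient descent decouples: s follows -∂E/∂s, t follows -∂E/∂t.
∂E/∂s = 36s(s + 2)(s + 3); at s=-1 this is -72, so s increases.
∂E/∂t = -6(t - 3)(t + 2); at t=2 this is 24, so t decreases.
s converges to its nearest critical value 0 (a local min of the s-part); t converges to -2. The iterate converges to (0, -2).

(0, -2)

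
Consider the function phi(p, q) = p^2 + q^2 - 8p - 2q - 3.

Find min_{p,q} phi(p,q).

-20

phi(p,q) separates as A(p) + B(q) − 3, so its minimum is min A + min B − 3.
A'(p) = 2p - 8 vanishes at p ∈ {4}; B'(q) = 2q - 2 vanishes at q ∈ {1}.
Local minima of A (where A''>0): A(4)=-16. Local minima of B: B(1)=-1.
So the global minimum of phi is A(4) + B(1) − 3 = -16 − 1 − 3 = -20, attained at (4, 1).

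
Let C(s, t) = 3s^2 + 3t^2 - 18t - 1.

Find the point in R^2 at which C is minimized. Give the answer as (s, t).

C(s,t) separates as P(s) + Q(t) − 1, so its minimum is min P + min Q − 1.
P'(s) = 6s vanishes at s ∈ {0}; Q'(t) = 6(t - 3) vanishes at t ∈ {3}.
Local minima of P (where P''>0): P(0)=0. Local minima of Q: Q(3)=-27.
So the global minimum of C is P(0) + Q(3) − 1 = 0 − 27 − 1 = -28, attained at (0, 3).

(0, 3)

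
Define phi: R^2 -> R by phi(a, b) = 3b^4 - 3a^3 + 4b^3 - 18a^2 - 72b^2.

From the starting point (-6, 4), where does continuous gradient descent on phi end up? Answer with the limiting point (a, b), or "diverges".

phi is separable, so gradient descent decouples: a follows -∂phi/∂a, b follows -∂phi/∂b.
∂phi/∂a = -9a(a + 4); at a=-6 this is -108, so a increases.
∂phi/∂b = 12b(b - 3)(b + 4); at b=4 this is 384, so b decreases.
a converges to its nearest critical value -4 (a local min of the a-part); b converges to 3. The iterate converges to (-4, 3).

(-4, 3)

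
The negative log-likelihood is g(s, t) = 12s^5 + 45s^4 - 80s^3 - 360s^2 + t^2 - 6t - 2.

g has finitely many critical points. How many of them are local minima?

g separates as a function of s plus a function of t, so ∇g=0 decouples.
∂g/∂s = 60s(s - 2)(s + 2)(s + 3) = 0 at s ∈ {-3, -2, 0, 2}; ∂g/∂t = 2(t - 3) = 0 at t ∈ {3}.
The Hessian is diagonal: diag(g_ss, g_tt). Second derivatives: g_ss(-3)=-900, g_ss(-2)=480, g_ss(0)=-720, g_ss(2)=2400; g_tt(3)=2.
Local minima occur where both diagonal entries positive: (-2, 3), (2, 3). Count: 2.

2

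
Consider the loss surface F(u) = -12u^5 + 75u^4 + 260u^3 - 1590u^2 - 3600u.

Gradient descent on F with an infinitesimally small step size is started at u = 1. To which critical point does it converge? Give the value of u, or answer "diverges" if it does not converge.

F'(u) = -60(u - 5)(u - 4)(u + 1)(u + 3), so F'(1) = -5760.
Gradient descent moves in the -F' direction, i.e. u is increasing.
The nearest critical point in that direction is u = 4, where F'' = 2100 > 0 (a local minimum). The iterate converges there.

4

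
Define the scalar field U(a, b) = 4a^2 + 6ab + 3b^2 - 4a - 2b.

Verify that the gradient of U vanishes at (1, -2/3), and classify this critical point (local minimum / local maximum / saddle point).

local minimum

∇U = (8a + 6b - 4, 6a + 6b - 2); substituting (1, -2/3) gives ∇U = (0, 0), so (1, -2/3) is indeed a critical point.
The Hessian of U is constant: H = [[8, 6], [6, 6]].
det(H) = 8·6 − 6² = 12.
det(H) > 0 and tr(H) = 14 > 0, so H is positive definite and the point is a local minimum.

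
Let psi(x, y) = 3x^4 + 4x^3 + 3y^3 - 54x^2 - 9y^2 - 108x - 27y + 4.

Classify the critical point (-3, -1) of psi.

saddle point

The mixed partial ∂²psi/∂x∂y is 0, so the Hessian at any point is diag(psi_xx, psi_yy) = diag(12(3x^2 + 2x - 9), 18(y - 1)).
At (-3, -1): H = diag(144, -36).
The eigenvalues have opposite signs, so H is indefinite: a saddle point.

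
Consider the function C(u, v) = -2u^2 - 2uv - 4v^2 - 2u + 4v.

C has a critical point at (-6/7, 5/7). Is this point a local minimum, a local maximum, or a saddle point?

The Hessian of C is constant: H = [[-4, -2], [-2, -8]].
det(H) = (-4)·(-8) − (-2)² = 28.
det(H) > 0 and tr(H) = -12 < 0, so H is negative definite and the point is a local maximum.

local maximum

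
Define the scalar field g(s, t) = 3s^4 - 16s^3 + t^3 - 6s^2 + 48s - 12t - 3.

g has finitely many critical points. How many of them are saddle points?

3

g separates as a function of s plus a function of t, so ∇g=0 decouples.
∂g/∂s = 12(s - 4)(s - 1)(s + 1) = 0 at s ∈ {-1, 1, 4}; ∂g/∂t = 3(t - 2)(t + 2) = 0 at t ∈ {-2, 2}.
The Hessian is diagonal: diag(g_ss, g_tt). Second derivatives: g_ss(-1)=120, g_ss(1)=-72, g_ss(4)=180; g_tt(-2)=-12, g_tt(2)=12.
Saddle points occur where the two diagonal entries have opposite signs: (-1, -2), (1, 2), (4, -2). Count: 3.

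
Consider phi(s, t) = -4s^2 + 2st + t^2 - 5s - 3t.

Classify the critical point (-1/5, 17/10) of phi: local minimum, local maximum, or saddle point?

The Hessian of phi is constant: H = [[-8, 2], [2, 2]].
det(H) = (-8)·2 − 2² = -20.
Since det(H) < 0, H is indefinite and the critical point is a saddle point.

saddle point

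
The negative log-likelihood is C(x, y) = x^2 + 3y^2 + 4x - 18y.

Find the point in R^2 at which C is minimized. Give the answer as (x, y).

C(x,y) separates as P(x) + Q(y), so its minimum is min P + min Q.
P'(x) = 2x + 4 vanishes at x ∈ {-2}; Q'(y) = 6y - 18 vanishes at y ∈ {3}.
Local minima of P (where P''>0): P(-2)=-4. Local minima of Q: Q(3)=-27.
So the global minimum of C is P(-2) + Q(3) = -4 − 27 = -31, attained at (-2, 3).

(-2, 3)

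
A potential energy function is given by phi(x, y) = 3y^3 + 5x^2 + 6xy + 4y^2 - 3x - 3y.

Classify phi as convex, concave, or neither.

The term 3y^3 is cubic, so the Hessian is not constant.
∂²phi/∂y² = 18y + 8, which takes both signs as y varies (negative for sufficiently negative y). A diagonal entry of the Hessian changing sign means the Hessian is neither positive- nor negative-semidefinite on all of R^2.

neither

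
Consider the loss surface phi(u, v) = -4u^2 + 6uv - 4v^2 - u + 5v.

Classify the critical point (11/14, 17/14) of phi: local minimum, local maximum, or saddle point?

local maximum

The Hessian of phi is constant: H = [[-8, 6], [6, -8]].
det(H) = (-8)·(-8) − 6² = 28.
det(H) > 0 and tr(H) = -16 < 0, so H is negative definite and the point is a local maximum.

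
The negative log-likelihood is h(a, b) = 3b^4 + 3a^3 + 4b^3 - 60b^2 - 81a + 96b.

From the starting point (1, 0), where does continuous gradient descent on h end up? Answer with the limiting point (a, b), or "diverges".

(3, -4)

h is separable, so gradient descent decouples: a follows -∂h/∂a, b follows -∂h/∂b.
∂h/∂a = 9(a - 3)(a + 3); at a=1 this is -72, so a increases.
∂h/∂b = 12(b - 2)(b - 1)(b + 4); at b=0 this is 96, so b decreases.
a converges to its nearest critical value 3 (a local min of the a-part); b converges to -4. The iterate converges to (3, -4).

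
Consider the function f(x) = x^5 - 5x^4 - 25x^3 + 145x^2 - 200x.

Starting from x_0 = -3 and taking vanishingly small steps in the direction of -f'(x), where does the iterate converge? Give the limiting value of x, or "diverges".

1

f'(x) = 5(x - 5)(x - 2)(x - 1)(x + 4), so f'(-3) = -800.
Gradient descent moves in the -f' direction, i.e. x is increasing.
The nearest critical point in that direction is x = 1, where f'' = 100 > 0 (a local minimum). The iterate converges there.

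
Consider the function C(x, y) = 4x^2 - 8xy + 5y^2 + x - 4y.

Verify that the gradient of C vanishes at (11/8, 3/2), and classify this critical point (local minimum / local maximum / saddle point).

local minimum

∇C = (8x - 8y + 1, -8x + 10y - 4); substituting (11/8, 3/2) gives ∇C = (0, 0), so (11/8, 3/2) is indeed a critical point.
The Hessian of C is constant: H = [[8, -8], [-8, 10]].
det(H) = 8·10 − (-8)² = 16.
det(H) > 0 and tr(H) = 18 > 0, so H is positive definite and the point is a local minimum.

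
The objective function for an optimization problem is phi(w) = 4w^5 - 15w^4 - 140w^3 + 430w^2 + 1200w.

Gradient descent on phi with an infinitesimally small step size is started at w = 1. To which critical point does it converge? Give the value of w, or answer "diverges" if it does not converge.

phi'(w) = 20(w - 5)(w - 3)(w + 1)(w + 4), so phi'(1) = 1600.
Gradient descent moves in the -phi' direction, i.e. w is decreasing.
The nearest critical point in that direction is w = -1, where phi'' = 1440 > 0 (a local minimum). The iterate converges there.

-1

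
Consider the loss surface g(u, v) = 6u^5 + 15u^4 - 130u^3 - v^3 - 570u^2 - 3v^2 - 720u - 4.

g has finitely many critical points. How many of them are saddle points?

4

g separates as a function of u plus a function of v, so ∇g=0 decouples.
∂g/∂u = 30(u - 4)(u + 1)(u + 2)(u + 3) = 0 at u ∈ {-3, -2, -1, 4}; ∂g/∂v = -3v(v + 2) = 0 at v ∈ {-2, 0}.
The Hessian is diagonal: diag(g_uu, g_vv). Second derivatives: g_uu(-3)=-420, g_uu(-2)=180, g_uu(-1)=-300, g_uu(4)=6300; g_vv(-2)=6, g_vv(0)=-6.
Saddle points occur where the two diagonal entries have opposite signs: (-3, -2), (-2, 0), (-1, -2), (4, 0). Count: 4.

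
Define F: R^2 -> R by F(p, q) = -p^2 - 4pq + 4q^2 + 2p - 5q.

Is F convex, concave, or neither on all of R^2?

neither

F is quadratic, so its Hessian is the constant matrix H = [[-2, -4], [-4, 8]].
det(H) = -32, tr(H) = 6.
det(H) < 0, so H is indefinite: neither convex nor concave.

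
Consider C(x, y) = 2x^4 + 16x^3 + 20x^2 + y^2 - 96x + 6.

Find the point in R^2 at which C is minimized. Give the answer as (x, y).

C(x,y) separates as P(x) + Q(y) + 6, so its minimum is min P + min Q + 6.
P'(x) = 8(x - 1)(x + 3)(x + 4) vanishes at x ∈ {-4, -3, 1}; Q'(y) = 2y vanishes at y ∈ {0}.
Local minima of P (where P''>0): P(-4)=192, P(1)=-58. Local minima of Q: Q(0)=0.
So the global minimum of C is P(1) + Q(0) + 6 = -58 + 0 + 6 = -52, attained at (1, 0).

(1, 0)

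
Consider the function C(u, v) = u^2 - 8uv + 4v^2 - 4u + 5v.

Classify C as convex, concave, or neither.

neither

C is quadratic, so its Hessian is the constant matrix H = [[2, -8], [-8, 8]].
det(H) = -48, tr(H) = 10.
det(H) < 0, so H is indefinite: neither convex nor concave.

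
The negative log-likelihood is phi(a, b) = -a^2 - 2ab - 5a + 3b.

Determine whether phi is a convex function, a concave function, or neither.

phi is quadratic, so its Hessian is the constant matrix H = [[-2, -2], [-2, 0]].
det(H) = -4, tr(H) = -2.
det(H) < 0, so H is indefinite: neither convex nor concave.

neither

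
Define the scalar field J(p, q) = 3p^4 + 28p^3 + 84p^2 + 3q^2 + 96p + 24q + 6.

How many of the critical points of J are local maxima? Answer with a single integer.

J separates as a function of p plus a function of q, so ∇J=0 decouples.
∂J/∂p = 12(p + 1)(p + 2)(p + 4) = 0 at p ∈ {-4, -2, -1}; ∂J/∂q = 6(q + 4) = 0 at q ∈ {-4}.
The Hessian is diagonal: diag(J_pp, J_qq). Second derivatives: J_pp(-4)=72, J_pp(-2)=-24, J_pp(-1)=36; J_qq(-4)=6.
Local maxima occur where both diagonal entries negative: none. Count: 0.

0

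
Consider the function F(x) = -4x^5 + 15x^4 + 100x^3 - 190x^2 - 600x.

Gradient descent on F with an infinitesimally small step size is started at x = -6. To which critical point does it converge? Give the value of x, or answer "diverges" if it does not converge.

-3

F'(x) = -20(x - 5)(x - 2)(x + 1)(x + 3), so F'(-6) = -26400.
Gradient descent moves in the -F' direction, i.e. x is increasing.
The nearest critical point in that direction is x = -3, where F'' = 1600 > 0 (a local minimum). The iterate converges there.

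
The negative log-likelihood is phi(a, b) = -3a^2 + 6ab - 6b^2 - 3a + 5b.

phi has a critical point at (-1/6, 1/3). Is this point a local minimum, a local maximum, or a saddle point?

local maximum

The Hessian of phi is constant: H = [[-6, 6], [6, -12]].
det(H) = (-6)·(-12) − 6² = 36.
det(H) > 0 and tr(H) = -18 < 0, so H is negative definite and the point is a local maximum.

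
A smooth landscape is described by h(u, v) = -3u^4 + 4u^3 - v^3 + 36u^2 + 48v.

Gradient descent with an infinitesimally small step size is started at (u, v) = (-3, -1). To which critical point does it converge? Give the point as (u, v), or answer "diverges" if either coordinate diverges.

h is separable, so gradient descent decouples: u follows -∂h/∂u, v follows -∂h/∂v.
∂h/∂u = -12u(u - 3)(u + 2); at u=-3 this is 216, so u decreases.
∂h/∂v = -3(v - 4)(v + 4); at v=-1 this is 45, so v decreases.
The u-coordinate has no critical point in that direction and runs off to infinity.

diverges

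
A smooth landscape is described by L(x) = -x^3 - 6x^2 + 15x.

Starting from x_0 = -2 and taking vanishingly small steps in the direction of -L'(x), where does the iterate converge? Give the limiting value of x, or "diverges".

-5

L'(x) = -3(x - 1)(x + 5), so L'(-2) = 27.
Gradient descent moves in the -L' direction, i.e. x is decreasing.
The nearest critical point in that direction is x = -5, where L'' = 18 > 0 (a local minimum). The iterate converges there.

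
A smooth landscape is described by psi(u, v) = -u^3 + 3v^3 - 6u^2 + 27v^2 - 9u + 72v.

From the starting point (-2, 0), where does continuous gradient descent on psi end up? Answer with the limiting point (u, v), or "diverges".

(-3, -2)

psi is separable, so gradient descent decouples: u follows -∂psi/∂u, v follows -∂psi/∂v.
∂psi/∂u = -3(u + 1)(u + 3); at u=-2 this is 3, so u decreases.
∂psi/∂v = 9(v + 2)(v + 4); at v=0 this is 72, so v decreases.
u converges to its nearest critical value -3 (a local min of the u-part); v converges to -2. The iterate converges to (-3, -2).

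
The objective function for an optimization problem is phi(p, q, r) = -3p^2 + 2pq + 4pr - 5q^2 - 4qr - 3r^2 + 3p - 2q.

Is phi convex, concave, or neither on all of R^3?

phi is quadratic, so its Hessian is the constant matrix H = [[-6, 2, 4], [2, -10, -4], [4, -4, -6]].
Leading principal minors: -6, 56, -144.
Signs alternate −, +, − ⇒ H ≺ 0 ⇒ concave.

concave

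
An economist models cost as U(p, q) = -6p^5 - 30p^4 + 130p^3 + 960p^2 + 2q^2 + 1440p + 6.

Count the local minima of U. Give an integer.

2

U separates as a function of p plus a function of q, so ∇U=0 decouples.
∂U/∂p = -30(p - 4)(p + 1)(p + 3)(p + 4) = 0 at p ∈ {-4, -3, -1, 4}; ∂U/∂q = 4q = 0 at q ∈ {0}.
The Hessian is diagonal: diag(U_pp, U_qq). Second derivatives: U_pp(-4)=720, U_pp(-3)=-420, U_pp(-1)=900, U_pp(4)=-8400; U_qq(0)=4.
Local minima occur where both diagonal entries positive: (-4, 0), (-1, 0). Count: 2.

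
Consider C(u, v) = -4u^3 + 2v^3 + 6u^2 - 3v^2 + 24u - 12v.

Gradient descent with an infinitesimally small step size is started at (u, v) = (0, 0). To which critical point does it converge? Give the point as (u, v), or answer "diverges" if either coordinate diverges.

C is separable, so gradient descent decouples: u follows -∂C/∂u, v follows -∂C/∂v.
∂C/∂u = -12(u - 2)(u + 1); at u=0 this is 24, so u decreases.
∂C/∂v = 6(v - 2)(v + 1); at v=0 this is -12, so v increases.
u converges to its nearest critical value -1 (a local min of the u-part); v converges to 2. The iterate converges to (-1, 2).

(-1, 2)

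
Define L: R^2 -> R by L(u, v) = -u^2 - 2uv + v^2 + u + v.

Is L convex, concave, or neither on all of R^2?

L is quadratic, so its Hessian is the constant matrix H = [[-2, -2], [-2, 2]].
det(H) = -8, tr(H) = 0.
det(H) < 0, so H is indefinite: neither convex nor concave.

neither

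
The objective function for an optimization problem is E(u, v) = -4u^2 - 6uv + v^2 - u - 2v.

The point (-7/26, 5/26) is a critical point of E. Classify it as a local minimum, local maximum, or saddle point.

saddle point

The Hessian of E is constant: H = [[-8, -6], [-6, 2]].
det(H) = (-8)·2 − (-6)² = -52.
Since det(H) < 0, H is indefinite and the critical point is a saddle point.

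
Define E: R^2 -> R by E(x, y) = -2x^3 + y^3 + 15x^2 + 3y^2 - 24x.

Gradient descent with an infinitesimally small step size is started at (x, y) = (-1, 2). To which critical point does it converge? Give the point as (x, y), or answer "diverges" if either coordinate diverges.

E is separable, so gradient descent decouples: x follows -∂E/∂x, y follows -∂E/∂y.
∂E/∂x = -6(x - 4)(x - 1); at x=-1 this is -60, so x increases.
∂E/∂y = 3y(y + 2); at y=2 this is 24, so y decreases.
x converges to its nearest critical value 1 (a local min of the x-part); y converges to 0. The iterate converges to (1, 0).

(1, 0)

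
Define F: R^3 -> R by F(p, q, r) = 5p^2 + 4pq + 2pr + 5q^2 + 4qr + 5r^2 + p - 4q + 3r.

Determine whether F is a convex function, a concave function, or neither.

F is quadratic, so its Hessian is the constant matrix H = [[10, 4, 2], [4, 10, 4], [2, 4, 10]].
Leading principal minors: 10, 84, 704.
All positive ⇒ H ≻ 0 ⇒ convex.

convex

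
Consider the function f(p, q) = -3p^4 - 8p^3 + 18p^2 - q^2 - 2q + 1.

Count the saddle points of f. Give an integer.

f separates as a function of p plus a function of q, so ∇f=0 decouples.
∂f/∂p = -12p(p - 1)(p + 3) = 0 at p ∈ {-3, 0, 1}; ∂f/∂q = -2(q + 1) = 0 at q ∈ {-1}.
The Hessian is diagonal: diag(f_pp, f_qq). Second derivatives: f_pp(-3)=-144, f_pp(0)=36, f_pp(1)=-48; f_qq(-1)=-2.
Saddle points occur where the two diagonal entries have opposite signs: (0, -1). Count: 1.

1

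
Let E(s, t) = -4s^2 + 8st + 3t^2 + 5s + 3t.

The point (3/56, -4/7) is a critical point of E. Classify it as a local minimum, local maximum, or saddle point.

saddle point

The Hessian of E is constant: H = [[-8, 8], [8, 6]].
det(H) = (-8)·6 − 8² = -112.
Since det(H) < 0, H is indefinite and the critical point is a saddle point.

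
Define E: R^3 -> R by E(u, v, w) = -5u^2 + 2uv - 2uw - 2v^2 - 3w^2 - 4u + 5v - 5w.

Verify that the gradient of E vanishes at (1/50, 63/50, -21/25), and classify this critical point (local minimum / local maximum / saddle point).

∇E = (-10u + 2v - 2w - 4, 2u - 4v + 5, -2u - 6w - 5); substituting (1/50, 63/50, -21/25) gives ∇E = (0, 0, 0), so (1/50, 63/50, -21/25) is indeed a critical point.
The Hessian is constant: H = [[-10, 2, -2], [2, -4, 0], [-2, 0, -6]].
Leading principal minors: Δ₁ = -10, Δ₂ = 36, Δ₃ = -200.
The minors alternate sign starting negative (−, +, −), so H is negative definite: a local maximum.

local maximum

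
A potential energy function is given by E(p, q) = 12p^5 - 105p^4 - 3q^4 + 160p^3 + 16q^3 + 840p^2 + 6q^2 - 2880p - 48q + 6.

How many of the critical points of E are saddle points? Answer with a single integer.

6

E separates as a function of p plus a function of q, so ∇E=0 decouples.
∂E/∂p = 60(p - 4)(p - 3)(p - 2)(p + 2) = 0 at p ∈ {-2, 2, 3, 4}; ∂E/∂q = -12(q - 4)(q - 1)(q + 1) = 0 at q ∈ {-1, 1, 4}.
The Hessian is diagonal: diag(E_pp, E_qq). Second derivatives: E_pp(-2)=-7200, E_pp(2)=480, E_pp(3)=-300, E_pp(4)=720; E_qq(-1)=-120, E_qq(1)=72, E_qq(4)=-180.
Saddle points occur where the two diagonal entries have opposite signs: (-2, 1), (2, -1), (2, 4), (3, 1), (4, -1), (4, 4). Count: 6.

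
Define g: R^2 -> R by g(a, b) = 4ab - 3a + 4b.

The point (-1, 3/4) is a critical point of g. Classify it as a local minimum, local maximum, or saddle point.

The Hessian of g is constant: H = [[0, 4], [4, 0]].
det(H) = 0·0 − 4² = -16.
Since det(H) < 0, H is indefinite and the critical point is a saddle point.

saddle point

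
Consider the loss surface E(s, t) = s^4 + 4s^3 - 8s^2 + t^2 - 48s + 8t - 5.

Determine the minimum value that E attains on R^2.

E(s,t) separates as P(s) + Q(t) − 5, so its minimum is min P + min Q − 5.
P'(s) = 4(s - 2)(s + 2)(s + 3) vanishes at s ∈ {-3, -2, 2}; Q'(t) = 2(t + 4) vanishes at t ∈ {-4}.
Local minima of P (where P''>0): P(-3)=45, P(2)=-80. Local minima of Q: Q(-4)=-16.
So the global minimum of E is P(2) + Q(-4) − 5 = -80 − 16 − 5 = -101, attained at (2, -4).

-101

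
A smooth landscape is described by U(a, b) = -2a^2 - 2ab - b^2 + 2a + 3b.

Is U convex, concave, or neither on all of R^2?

concave

U is quadratic, so its Hessian is the constant matrix H = [[-4, -2], [-2, -2]].
det(H) = 4, tr(H) = -6.
det(H) > 0 and tr(H) < 0, so H is negative definite everywhere: concave.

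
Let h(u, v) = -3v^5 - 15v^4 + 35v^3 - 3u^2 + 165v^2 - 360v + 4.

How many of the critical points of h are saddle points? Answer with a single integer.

2

h separates as a function of u plus a function of v, so ∇h=0 decouples.
∂h/∂u = -6u = 0 at u ∈ {0}; ∂h/∂v = -15(v - 2)(v - 1)(v + 3)(v + 4) = 0 at v ∈ {-4, -3, 1, 2}.
The Hessian is diagonal: diag(h_uu, h_vv). Second derivatives: h_uu(0)=-6; h_vv(-4)=450, h_vv(-3)=-300, h_vv(1)=300, h_vv(2)=-450.
Saddle points occur where the two diagonal entries have opposite signs: (0, -4), (0, 1). Count: 2.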